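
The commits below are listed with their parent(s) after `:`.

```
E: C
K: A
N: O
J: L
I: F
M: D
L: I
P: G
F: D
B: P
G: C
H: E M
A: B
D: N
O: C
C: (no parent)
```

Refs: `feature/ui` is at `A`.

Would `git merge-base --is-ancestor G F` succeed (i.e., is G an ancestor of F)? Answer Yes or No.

Ancestors of F: {C, D, F, N, O}.
G is not in that set, so it is not an ancestor of F.

No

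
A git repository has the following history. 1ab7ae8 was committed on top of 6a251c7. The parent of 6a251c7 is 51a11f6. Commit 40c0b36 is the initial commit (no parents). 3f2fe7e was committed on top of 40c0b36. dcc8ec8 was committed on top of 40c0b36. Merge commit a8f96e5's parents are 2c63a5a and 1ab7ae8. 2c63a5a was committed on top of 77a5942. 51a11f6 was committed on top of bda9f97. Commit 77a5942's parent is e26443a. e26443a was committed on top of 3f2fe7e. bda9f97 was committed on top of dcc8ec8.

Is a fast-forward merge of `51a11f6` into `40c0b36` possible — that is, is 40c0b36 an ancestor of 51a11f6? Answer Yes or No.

Yes

A fast-forward from 40c0b36 to 51a11f6 is possible iff 40c0b36 is an ancestor of 51a11f6.
Ancestors of 51a11f6: {40c0b36, 51a11f6, bda9f97, dcc8ec8}.
40c0b36 is among them, so fast-forward is possible.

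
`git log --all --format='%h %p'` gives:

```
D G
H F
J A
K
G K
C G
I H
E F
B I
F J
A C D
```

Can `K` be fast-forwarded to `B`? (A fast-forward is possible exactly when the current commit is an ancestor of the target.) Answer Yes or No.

A fast-forward from K to B is possible iff K is an ancestor of B.
Ancestors of B: {A, B, C, D, F, G, H, I, J, K}.
K is among them, so fast-forward is possible.

Yes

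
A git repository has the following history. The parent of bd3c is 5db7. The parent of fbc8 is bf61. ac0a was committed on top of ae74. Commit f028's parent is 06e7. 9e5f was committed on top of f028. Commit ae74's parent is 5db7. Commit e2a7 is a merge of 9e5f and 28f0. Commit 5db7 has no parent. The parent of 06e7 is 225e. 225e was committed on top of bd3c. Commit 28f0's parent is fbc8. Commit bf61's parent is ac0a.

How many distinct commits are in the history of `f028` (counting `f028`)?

5

Walking parent pointers from f028: reachable set = {06e7, 225e, 5db7, bd3c, f028}.
That is 5 commits.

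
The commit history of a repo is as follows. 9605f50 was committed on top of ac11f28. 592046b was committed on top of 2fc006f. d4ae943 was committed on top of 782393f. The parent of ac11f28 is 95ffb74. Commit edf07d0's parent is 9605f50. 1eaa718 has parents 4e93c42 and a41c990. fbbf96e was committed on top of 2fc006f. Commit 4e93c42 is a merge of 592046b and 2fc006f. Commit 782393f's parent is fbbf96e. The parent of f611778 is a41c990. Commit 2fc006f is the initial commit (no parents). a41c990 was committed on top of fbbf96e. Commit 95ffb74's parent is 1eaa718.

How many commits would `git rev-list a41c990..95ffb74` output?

Reachable from 95ffb74: {1eaa718, 2fc006f, 4e93c42, 592046b, 95ffb74, a41c990, fbbf96e}.
Reachable from a41c990: {2fc006f, a41c990, fbbf96e}.
In 95ffb74's history but not a41c990's: {1eaa718, 4e93c42, 592046b, 95ffb74} — 4 commits.

4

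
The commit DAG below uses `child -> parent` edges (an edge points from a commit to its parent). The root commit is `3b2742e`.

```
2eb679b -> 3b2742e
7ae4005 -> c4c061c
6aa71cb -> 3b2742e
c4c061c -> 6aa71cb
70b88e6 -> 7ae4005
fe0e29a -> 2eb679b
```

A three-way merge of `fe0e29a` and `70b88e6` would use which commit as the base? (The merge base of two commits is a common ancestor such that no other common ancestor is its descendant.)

Ancestors of fe0e29a: {2eb679b, 3b2742e, fe0e29a}.
Ancestors of 70b88e6: {3b2742e, 6aa71cb, 70b88e6, 7ae4005, c4c061c}.
Common ancestors: {3b2742e}.
The only common ancestor is 3b2742e, so it is the merge base.

3b2742e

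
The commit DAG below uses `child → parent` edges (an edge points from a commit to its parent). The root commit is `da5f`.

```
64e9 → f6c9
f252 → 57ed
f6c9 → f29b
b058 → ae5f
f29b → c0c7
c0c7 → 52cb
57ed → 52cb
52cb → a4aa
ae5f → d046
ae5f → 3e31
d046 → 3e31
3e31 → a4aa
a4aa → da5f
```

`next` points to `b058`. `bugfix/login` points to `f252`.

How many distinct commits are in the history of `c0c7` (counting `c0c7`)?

Walking parent pointers from c0c7: reachable set = {52cb, a4aa, c0c7, da5f}.
That is 4 commits.

4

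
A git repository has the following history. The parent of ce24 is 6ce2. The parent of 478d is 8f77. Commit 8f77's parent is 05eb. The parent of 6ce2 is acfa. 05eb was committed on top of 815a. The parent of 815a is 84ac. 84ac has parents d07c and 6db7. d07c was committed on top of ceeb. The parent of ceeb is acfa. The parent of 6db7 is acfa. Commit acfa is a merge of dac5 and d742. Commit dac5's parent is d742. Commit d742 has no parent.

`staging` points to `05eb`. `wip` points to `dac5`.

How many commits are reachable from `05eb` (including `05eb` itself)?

9

Walking parent pointers from 05eb: reachable set = {05eb, 6db7, 815a, 84ac, acfa, ceeb, d07c, d742, dac5}.
That is 9 commits.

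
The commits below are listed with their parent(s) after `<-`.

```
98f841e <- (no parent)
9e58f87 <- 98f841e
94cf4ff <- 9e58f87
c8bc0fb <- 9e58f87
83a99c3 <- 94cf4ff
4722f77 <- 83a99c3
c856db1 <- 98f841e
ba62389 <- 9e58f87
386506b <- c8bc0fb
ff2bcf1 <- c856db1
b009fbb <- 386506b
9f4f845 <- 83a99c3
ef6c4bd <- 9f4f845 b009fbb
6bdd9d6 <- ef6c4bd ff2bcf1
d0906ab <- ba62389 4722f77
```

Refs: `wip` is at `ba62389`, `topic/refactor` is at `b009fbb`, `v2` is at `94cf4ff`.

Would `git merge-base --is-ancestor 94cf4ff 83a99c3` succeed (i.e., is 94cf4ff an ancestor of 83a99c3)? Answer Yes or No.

Ancestors of 83a99c3 (commits reachable by following parents): {83a99c3, 94cf4ff, 98f841e, 9e58f87}.
94cf4ff is in that set, so it is an ancestor of 83a99c3.

Yes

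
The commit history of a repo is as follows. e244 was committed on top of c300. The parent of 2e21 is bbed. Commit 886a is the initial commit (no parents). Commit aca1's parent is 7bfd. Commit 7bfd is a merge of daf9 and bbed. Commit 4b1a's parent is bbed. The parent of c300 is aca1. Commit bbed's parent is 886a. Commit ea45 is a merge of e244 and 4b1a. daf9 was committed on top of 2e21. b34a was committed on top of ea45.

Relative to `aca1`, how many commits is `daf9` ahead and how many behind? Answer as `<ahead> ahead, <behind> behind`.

Reachable from daf9: {2e21, 886a, bbed, daf9}.
Reachable from aca1: {2e21, 7bfd, 886a, aca1, bbed, daf9}.
Only in daf9's history (ahead): {} — 0.
Only in aca1's history (behind): {7bfd, aca1} — 2.

0 ahead, 2 behind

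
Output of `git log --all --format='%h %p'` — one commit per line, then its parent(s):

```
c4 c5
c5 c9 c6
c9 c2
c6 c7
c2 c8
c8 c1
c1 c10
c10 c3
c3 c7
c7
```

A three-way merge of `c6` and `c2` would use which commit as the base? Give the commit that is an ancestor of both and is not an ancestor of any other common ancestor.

Ancestors of c6: {c6, c7}.
Ancestors of c2: {c1, c10, c2, c3, c7, c8}.
Common ancestors: {c7}.
The only common ancestor is c7, so it is the merge base.

c7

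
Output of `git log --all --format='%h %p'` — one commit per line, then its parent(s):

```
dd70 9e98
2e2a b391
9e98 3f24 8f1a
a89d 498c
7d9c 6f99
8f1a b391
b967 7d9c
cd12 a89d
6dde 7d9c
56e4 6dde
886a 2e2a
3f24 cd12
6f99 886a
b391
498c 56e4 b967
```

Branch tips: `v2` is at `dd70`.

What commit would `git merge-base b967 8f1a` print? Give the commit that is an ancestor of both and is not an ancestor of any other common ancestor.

Ancestors of b967: {2e2a, 6f99, 7d9c, 886a, b391, b967}.
Ancestors of 8f1a: {8f1a, b391}.
Common ancestors: {b391}.
The only common ancestor is b391, so it is the merge base.

b391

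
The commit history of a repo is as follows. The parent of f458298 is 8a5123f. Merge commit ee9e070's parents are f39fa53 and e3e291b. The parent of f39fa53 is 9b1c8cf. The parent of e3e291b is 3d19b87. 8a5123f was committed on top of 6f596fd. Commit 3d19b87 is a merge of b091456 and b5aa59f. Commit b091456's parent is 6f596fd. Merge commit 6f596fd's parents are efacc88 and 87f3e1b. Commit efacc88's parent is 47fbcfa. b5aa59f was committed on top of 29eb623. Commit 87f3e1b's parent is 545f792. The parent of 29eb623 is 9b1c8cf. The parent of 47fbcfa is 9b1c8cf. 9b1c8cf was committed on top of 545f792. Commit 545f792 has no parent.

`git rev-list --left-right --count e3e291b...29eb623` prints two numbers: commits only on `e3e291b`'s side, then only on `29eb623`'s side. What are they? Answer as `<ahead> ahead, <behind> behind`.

Reachable from e3e291b: {29eb623, 3d19b87, 47fbcfa, 545f792, 6f596fd, 87f3e1b, 9b1c8cf, b091456, b5aa59f, e3e291b, efacc88}.
Reachable from 29eb623: {29eb623, 545f792, 9b1c8cf}.
Only in e3e291b's history (ahead): {3d19b87, 47fbcfa, 6f596fd, 87f3e1b, b091456, b5aa59f, e3e291b, efacc88} — 8.
Only in 29eb623's history (behind): {} — 0.

8 ahead, 0 behind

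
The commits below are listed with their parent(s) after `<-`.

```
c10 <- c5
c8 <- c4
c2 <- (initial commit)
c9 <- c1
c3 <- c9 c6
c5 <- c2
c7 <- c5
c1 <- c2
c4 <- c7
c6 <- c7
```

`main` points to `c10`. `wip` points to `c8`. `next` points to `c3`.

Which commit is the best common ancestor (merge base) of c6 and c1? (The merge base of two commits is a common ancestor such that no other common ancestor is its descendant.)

c2

Ancestors of c6: {c2, c5, c6, c7}.
Ancestors of c1: {c1, c2}.
Common ancestors: {c2}.
The only common ancestor is c2, so it is the merge base.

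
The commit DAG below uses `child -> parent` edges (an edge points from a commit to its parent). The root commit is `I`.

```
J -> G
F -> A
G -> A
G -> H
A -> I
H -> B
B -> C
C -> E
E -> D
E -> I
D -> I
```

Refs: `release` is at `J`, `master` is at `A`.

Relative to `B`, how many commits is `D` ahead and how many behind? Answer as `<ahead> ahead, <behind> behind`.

0 ahead, 3 behind

Reachable from D: {D, I}.
Reachable from B: {B, C, D, E, I}.
Only in D's history (ahead): {} — 0.
Only in B's history (behind): {B, C, E} — 3.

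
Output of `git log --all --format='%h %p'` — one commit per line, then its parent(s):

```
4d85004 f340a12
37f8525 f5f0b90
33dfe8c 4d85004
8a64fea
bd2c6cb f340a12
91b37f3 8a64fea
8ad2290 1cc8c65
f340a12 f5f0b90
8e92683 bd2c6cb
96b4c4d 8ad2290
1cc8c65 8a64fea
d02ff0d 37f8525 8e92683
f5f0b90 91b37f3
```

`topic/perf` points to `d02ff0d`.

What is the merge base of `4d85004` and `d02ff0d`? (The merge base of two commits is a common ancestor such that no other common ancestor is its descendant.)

Ancestors of 4d85004: {4d85004, 8a64fea, 91b37f3, f340a12, f5f0b90}.
Ancestors of d02ff0d: {37f8525, 8a64fea, 8e92683, 91b37f3, bd2c6cb, d02ff0d, f340a12, f5f0b90}.
Common ancestors: {8a64fea, 91b37f3, f340a12, f5f0b90}.
Among these, f340a12 is not an ancestor of any other common ancestor — it is the merge base.

f340a12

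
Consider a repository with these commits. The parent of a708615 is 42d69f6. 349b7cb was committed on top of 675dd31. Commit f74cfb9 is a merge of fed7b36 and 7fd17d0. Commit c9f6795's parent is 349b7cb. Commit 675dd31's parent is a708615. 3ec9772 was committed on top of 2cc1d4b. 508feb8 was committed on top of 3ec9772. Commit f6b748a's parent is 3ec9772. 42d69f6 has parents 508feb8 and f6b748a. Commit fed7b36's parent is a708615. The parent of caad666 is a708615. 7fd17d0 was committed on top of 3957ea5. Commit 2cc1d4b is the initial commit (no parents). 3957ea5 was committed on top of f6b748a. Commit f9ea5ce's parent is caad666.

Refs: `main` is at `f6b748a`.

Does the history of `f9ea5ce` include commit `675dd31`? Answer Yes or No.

Ancestors of f9ea5ce: {2cc1d4b, 3ec9772, 42d69f6, 508feb8, a708615, caad666, f6b748a, f9ea5ce}.
675dd31 is not in that set, so it is not an ancestor of f9ea5ce.

No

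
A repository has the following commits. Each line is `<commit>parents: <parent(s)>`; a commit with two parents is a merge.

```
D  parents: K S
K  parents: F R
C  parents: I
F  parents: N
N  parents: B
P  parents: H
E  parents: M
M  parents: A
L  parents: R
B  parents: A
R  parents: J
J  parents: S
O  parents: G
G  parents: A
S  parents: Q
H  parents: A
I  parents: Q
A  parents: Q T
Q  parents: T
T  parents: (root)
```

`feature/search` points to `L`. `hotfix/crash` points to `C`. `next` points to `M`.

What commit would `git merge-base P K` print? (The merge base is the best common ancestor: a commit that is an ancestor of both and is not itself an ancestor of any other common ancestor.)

Ancestors of P: {A, H, P, Q, T}.
Ancestors of K: {A, B, F, J, K, N, Q, R, S, T}.
Common ancestors: {A, Q, T}.
Among these, A is not an ancestor of any other common ancestor — it is the merge base.

A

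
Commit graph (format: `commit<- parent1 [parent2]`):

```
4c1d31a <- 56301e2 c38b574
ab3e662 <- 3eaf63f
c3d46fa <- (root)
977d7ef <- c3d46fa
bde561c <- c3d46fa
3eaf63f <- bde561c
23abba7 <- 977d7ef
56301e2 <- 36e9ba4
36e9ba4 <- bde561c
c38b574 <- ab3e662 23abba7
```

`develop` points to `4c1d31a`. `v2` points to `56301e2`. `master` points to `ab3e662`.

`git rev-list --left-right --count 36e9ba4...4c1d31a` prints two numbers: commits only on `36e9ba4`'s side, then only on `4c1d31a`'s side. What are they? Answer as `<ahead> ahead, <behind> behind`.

0 ahead, 7 behind

Reachable from 36e9ba4: {36e9ba4, bde561c, c3d46fa}.
Reachable from 4c1d31a: {23abba7, 36e9ba4, 3eaf63f, 4c1d31a, 56301e2, 977d7ef, ab3e662, bde561c, c38b574, c3d46fa}.
Only in 36e9ba4's history (ahead): {} — 0.
Only in 4c1d31a's history (behind): {23abba7, 3eaf63f, 4c1d31a, 56301e2, 977d7ef, ab3e662, c38b574} — 7.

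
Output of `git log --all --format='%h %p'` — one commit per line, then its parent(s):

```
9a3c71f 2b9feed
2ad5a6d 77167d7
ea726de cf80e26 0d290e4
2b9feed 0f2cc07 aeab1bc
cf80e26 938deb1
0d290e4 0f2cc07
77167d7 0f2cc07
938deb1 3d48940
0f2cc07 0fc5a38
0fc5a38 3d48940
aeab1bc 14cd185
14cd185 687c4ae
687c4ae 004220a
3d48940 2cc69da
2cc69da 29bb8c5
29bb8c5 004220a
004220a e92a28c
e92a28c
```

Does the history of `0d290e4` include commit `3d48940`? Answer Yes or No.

Yes

Ancestors of 0d290e4 (commits reachable by following parents): {004220a, 0d290e4, 0f2cc07, 0fc5a38, 29bb8c5, 2cc69da, 3d48940, e92a28c}.
3d48940 is in that set, so it is an ancestor of 0d290e4.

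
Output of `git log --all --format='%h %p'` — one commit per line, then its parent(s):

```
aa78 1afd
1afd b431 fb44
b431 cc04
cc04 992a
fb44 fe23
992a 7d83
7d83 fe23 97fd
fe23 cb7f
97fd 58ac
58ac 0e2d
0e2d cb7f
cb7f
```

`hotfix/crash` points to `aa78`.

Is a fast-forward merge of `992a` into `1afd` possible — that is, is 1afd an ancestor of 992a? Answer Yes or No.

A fast-forward from 1afd to 992a is possible iff 1afd is an ancestor of 992a.
Ancestors of 992a: {0e2d, 58ac, 7d83, 97fd, 992a, cb7f, fe23}.
1afd is not among them, so fast-forward is not possible.

No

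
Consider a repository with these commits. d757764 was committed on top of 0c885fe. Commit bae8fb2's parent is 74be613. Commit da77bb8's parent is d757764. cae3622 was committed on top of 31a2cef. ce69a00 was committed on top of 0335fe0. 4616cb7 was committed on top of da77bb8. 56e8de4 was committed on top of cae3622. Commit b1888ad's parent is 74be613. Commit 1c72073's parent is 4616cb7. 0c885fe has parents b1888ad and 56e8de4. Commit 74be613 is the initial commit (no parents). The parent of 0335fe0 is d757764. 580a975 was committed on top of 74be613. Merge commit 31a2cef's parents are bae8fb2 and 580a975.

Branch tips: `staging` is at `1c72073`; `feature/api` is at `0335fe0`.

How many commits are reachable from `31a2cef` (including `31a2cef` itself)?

Walking parent pointers from 31a2cef: reachable set = {31a2cef, 580a975, 74be613, bae8fb2}.
That is 4 commits.

4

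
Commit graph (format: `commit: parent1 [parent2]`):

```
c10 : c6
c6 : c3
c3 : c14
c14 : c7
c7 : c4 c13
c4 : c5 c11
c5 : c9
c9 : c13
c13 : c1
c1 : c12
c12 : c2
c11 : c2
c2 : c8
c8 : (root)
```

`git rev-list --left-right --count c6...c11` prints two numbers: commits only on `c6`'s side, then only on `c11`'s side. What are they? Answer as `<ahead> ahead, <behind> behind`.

Reachable from c6: {c1, c11, c12, c13, c14, c2, c3, c4, c5, c6, c7, c8, c9}.
Reachable from c11: {c11, c2, c8}.
Only in c6's history (ahead): {c1, c12, c13, c14, c3, c4, c5, c6, c7, c9} — 10.
Only in c11's history (behind): {} — 0.

10 ahead, 0 behind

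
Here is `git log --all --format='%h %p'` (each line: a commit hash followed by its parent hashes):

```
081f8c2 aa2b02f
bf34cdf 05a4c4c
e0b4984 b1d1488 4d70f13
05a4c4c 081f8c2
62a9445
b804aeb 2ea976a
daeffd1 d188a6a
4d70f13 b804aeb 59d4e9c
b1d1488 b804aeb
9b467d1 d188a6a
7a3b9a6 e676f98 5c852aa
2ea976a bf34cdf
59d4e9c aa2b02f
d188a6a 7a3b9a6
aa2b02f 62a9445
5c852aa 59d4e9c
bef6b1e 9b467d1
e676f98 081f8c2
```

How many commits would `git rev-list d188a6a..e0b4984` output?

7

Reachable from e0b4984: {05a4c4c, 081f8c2, 2ea976a, 4d70f13, 59d4e9c, 62a9445, aa2b02f, b1d1488, b804aeb, bf34cdf, e0b4984}.
Reachable from d188a6a: {081f8c2, 59d4e9c, 5c852aa, 62a9445, 7a3b9a6, aa2b02f, d188a6a, e676f98}.
In e0b4984's history but not d188a6a's: {05a4c4c, 2ea976a, 4d70f13, b1d1488, b804aeb, bf34cdf, e0b4984} — 7 commits.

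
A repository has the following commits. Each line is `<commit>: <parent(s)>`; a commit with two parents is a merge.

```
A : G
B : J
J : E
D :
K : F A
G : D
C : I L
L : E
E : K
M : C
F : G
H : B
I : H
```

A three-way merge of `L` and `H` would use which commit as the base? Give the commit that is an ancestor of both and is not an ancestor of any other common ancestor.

E

Ancestors of L: {A, D, E, F, G, K, L}.
Ancestors of H: {A, B, D, E, F, G, H, J, K}.
Common ancestors: {A, D, E, F, G, K}.
Among these, E is not an ancestor of any other common ancestor — it is the merge base.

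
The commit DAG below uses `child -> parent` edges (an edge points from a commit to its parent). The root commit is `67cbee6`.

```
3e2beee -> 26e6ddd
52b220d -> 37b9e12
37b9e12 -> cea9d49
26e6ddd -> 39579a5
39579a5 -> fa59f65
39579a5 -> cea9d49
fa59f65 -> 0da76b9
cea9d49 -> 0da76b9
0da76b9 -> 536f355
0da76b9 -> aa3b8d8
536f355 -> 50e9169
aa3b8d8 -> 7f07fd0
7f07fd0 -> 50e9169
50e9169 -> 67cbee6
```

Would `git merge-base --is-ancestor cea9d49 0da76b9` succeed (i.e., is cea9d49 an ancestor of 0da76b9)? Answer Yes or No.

No

Ancestors of 0da76b9: {0da76b9, 50e9169, 536f355, 67cbee6, 7f07fd0, aa3b8d8}.
cea9d49 is not in that set, so it is not an ancestor of 0da76b9.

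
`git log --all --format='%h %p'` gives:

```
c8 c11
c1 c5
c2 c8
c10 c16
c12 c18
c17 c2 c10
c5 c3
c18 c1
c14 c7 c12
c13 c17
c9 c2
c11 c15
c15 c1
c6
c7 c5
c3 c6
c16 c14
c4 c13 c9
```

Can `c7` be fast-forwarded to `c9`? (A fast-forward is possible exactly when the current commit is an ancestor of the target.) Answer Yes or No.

No

A fast-forward from c7 to c9 is possible iff c7 is an ancestor of c9.
Ancestors of c9: {c1, c11, c15, c2, c3, c5, c6, c8, c9}.
c7 is not among them, so fast-forward is not possible.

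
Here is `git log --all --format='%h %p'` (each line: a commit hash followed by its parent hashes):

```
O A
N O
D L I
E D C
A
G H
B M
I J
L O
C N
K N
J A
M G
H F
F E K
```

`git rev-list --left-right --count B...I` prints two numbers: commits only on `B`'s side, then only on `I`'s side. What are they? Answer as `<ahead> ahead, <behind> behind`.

Reachable from B: {A, B, C, D, E, F, G, H, I, J, K, L, M, N, O}.
Reachable from I: {A, I, J}.
Only in B's history (ahead): {B, C, D, E, F, G, H, K, L, M, N, O} — 12.
Only in I's history (behind): {} — 0.

12 ahead, 0 behind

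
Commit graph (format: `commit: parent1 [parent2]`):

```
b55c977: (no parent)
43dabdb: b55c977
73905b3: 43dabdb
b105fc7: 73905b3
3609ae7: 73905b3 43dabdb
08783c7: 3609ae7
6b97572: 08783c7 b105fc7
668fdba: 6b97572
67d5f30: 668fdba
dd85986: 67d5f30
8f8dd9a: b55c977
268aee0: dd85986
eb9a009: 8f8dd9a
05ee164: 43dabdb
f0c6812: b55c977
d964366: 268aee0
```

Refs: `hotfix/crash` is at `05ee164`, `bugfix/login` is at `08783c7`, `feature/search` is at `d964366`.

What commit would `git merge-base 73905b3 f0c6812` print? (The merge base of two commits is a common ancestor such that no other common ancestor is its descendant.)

b55c977

Ancestors of 73905b3: {43dabdb, 73905b3, b55c977}.
Ancestors of f0c6812: {b55c977, f0c6812}.
Common ancestors: {b55c977}.
The only common ancestor is b55c977, so it is the merge base.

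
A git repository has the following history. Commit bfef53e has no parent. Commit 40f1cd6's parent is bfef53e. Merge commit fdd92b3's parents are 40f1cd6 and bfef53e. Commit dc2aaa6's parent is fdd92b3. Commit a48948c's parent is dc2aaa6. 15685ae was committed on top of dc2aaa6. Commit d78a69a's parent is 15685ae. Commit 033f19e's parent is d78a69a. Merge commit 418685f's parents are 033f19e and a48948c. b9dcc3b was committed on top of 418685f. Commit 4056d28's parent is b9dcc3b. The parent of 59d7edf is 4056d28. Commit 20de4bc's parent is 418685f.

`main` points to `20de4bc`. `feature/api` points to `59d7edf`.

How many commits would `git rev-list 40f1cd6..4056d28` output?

9

Reachable from 4056d28: {033f19e, 15685ae, 4056d28, 40f1cd6, 418685f, a48948c, b9dcc3b, bfef53e, d78a69a, dc2aaa6, fdd92b3}.
Reachable from 40f1cd6: {40f1cd6, bfef53e}.
In 4056d28's history but not 40f1cd6's: {033f19e, 15685ae, 4056d28, 418685f, a48948c, b9dcc3b, d78a69a, dc2aaa6, fdd92b3} — 9 commits.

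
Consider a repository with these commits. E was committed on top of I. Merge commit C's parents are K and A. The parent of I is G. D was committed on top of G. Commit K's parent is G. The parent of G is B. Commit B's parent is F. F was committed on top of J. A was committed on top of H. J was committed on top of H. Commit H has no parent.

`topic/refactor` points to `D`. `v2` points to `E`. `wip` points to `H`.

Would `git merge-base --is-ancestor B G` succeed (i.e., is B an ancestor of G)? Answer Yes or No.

Yes

Ancestors of G (commits reachable by following parents): {B, F, G, H, J}.
B is in that set, so it is an ancestor of G.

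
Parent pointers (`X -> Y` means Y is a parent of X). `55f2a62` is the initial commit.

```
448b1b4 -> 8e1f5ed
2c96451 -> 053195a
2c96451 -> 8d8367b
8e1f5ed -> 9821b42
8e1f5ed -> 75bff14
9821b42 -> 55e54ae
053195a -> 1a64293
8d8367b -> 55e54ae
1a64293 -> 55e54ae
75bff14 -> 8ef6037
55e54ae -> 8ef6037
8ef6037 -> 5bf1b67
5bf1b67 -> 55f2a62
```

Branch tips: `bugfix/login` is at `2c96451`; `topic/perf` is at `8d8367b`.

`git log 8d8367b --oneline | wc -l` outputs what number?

Walking parent pointers from 8d8367b: reachable set = {55e54ae, 55f2a62, 5bf1b67, 8d8367b, 8ef6037}.
That is 5 commits.

5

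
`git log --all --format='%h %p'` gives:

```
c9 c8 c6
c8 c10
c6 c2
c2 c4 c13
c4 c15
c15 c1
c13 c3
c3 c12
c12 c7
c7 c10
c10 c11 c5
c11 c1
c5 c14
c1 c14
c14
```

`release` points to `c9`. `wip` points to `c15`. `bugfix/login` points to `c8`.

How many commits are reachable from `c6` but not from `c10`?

Reachable from c6: {c1, c10, c11, c12, c13, c14, c15, c2, c3, c4, c5, c6, c7}.
Reachable from c10: {c1, c10, c11, c14, c5}.
In c6's history but not c10's: {c12, c13, c15, c2, c3, c4, c6, c7} — 8 commits.

8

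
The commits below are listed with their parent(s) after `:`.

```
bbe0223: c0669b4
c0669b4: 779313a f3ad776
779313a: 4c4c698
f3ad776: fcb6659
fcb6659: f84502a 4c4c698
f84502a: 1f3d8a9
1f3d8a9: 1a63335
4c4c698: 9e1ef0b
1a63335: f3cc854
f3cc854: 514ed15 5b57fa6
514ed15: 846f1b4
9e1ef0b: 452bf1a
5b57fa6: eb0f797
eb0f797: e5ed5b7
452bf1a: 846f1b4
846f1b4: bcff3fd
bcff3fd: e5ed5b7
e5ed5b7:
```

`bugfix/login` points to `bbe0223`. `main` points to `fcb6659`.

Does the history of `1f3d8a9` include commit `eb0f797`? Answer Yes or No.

Yes

Ancestors of 1f3d8a9 (commits reachable by following parents): {1a63335, 1f3d8a9, 514ed15, 5b57fa6, 846f1b4, bcff3fd, e5ed5b7, eb0f797, f3cc854}.
eb0f797 is in that set, so it is an ancestor of 1f3d8a9.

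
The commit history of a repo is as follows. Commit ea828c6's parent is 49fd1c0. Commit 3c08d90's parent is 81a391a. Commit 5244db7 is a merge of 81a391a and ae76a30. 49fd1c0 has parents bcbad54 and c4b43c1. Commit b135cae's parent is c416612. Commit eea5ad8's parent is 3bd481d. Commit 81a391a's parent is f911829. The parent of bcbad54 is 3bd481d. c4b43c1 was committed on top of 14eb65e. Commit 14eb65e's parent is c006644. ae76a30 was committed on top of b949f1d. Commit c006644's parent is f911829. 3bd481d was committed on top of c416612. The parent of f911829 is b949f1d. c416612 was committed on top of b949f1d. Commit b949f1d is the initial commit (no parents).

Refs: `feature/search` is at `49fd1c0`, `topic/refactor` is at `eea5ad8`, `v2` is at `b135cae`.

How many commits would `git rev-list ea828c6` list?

Walking parent pointers from ea828c6: reachable set = {14eb65e, 3bd481d, 49fd1c0, b949f1d, bcbad54, c006644, c416612, c4b43c1, ea828c6, f911829}.
That is 10 commits.

10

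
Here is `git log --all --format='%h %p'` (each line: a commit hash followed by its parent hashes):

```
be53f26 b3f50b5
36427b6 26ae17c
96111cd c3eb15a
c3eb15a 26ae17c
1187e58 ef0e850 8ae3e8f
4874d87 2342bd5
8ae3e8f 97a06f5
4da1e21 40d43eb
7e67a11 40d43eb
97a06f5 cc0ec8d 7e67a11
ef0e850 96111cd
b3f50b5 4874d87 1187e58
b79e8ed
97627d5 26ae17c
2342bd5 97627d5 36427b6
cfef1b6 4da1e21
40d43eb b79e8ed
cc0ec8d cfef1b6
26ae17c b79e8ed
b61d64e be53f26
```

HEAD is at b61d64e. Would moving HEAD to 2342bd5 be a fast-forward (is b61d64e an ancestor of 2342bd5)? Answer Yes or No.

No

A fast-forward from b61d64e to 2342bd5 is possible iff b61d64e is an ancestor of 2342bd5.
Ancestors of 2342bd5: {2342bd5, 26ae17c, 36427b6, 97627d5, b79e8ed}.
b61d64e is not among them, so fast-forward is not possible.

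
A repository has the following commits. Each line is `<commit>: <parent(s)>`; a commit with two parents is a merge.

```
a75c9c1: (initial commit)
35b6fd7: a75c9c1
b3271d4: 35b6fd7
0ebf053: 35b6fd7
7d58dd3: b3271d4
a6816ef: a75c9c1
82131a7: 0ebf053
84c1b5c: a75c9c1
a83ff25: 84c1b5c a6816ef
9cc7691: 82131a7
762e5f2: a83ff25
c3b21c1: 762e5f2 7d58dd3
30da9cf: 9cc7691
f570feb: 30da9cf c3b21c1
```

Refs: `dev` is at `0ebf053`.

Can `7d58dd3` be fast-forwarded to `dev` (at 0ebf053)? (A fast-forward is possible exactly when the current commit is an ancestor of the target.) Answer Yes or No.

A fast-forward from 7d58dd3 to 0ebf053 is possible iff 7d58dd3 is an ancestor of 0ebf053.
Ancestors of 0ebf053: {0ebf053, 35b6fd7, a75c9c1}.
7d58dd3 is not among them, so fast-forward is not possible.

No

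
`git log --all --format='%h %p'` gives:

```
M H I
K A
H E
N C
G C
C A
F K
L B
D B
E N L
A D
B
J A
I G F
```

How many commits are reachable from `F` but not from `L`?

4

Reachable from F: {A, B, D, F, K}.
Reachable from L: {B, L}.
In F's history but not L's: {A, D, F, K} — 4 commits.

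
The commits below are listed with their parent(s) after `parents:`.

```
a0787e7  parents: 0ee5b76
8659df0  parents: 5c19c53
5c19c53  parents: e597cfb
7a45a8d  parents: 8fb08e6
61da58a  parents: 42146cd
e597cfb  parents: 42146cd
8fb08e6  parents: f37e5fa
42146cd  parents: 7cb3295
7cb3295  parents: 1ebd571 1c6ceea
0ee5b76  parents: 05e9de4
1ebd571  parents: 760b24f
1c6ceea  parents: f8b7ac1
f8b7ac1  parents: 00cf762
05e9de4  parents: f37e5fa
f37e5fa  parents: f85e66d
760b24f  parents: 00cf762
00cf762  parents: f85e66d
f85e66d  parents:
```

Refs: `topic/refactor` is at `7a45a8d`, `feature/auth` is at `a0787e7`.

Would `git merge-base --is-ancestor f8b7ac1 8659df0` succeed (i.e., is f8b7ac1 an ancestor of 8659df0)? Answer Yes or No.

Yes

Ancestors of 8659df0 (commits reachable by following parents): {00cf762, 1c6ceea, 1ebd571, 42146cd, 5c19c53, 760b24f, 7cb3295, 8659df0, e597cfb, f85e66d, f8b7ac1}.
f8b7ac1 is in that set, so it is an ancestor of 8659df0.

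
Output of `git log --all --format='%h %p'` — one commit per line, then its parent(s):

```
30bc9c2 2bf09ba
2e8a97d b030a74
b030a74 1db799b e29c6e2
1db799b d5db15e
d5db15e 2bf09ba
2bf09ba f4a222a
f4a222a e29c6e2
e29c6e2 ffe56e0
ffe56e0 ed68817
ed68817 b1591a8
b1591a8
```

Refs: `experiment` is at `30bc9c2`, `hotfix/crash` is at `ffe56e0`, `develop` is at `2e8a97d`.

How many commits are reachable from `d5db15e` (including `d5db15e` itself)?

Walking parent pointers from d5db15e: reachable set = {2bf09ba, b1591a8, d5db15e, e29c6e2, ed68817, f4a222a, ffe56e0}.
That is 7 commits.

7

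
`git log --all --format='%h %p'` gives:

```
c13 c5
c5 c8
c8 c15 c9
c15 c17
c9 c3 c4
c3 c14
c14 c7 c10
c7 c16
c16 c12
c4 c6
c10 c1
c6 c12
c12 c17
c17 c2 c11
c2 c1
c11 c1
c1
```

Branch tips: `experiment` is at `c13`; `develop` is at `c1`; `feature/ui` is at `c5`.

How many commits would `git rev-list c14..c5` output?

7

Reachable from c5: {c1, c10, c11, c12, c14, c15, c16, c17, c2, c3, c4, c5, c6, c7, c8, c9}.
Reachable from c14: {c1, c10, c11, c12, c14, c16, c17, c2, c7}.
In c5's history but not c14's: {c15, c3, c4, c5, c6, c8, c9} — 7 commits.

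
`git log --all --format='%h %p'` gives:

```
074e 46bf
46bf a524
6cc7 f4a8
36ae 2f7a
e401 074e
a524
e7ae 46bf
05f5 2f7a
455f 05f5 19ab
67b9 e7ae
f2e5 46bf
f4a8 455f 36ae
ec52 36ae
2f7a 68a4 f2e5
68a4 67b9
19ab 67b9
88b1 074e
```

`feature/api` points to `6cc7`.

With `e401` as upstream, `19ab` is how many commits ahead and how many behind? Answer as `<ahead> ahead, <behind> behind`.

3 ahead, 2 behind

Reachable from 19ab: {19ab, 46bf, 67b9, a524, e7ae}.
Reachable from e401: {074e, 46bf, a524, e401}.
Only in 19ab's history (ahead): {19ab, 67b9, e7ae} — 3.
Only in e401's history (behind): {074e, e401} — 2.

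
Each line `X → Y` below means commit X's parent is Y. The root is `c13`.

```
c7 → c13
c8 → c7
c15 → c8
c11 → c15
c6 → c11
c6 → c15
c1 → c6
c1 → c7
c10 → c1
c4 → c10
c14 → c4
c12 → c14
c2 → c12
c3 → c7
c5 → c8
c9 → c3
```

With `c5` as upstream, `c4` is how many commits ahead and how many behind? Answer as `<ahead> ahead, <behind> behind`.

6 ahead, 1 behind

Reachable from c4: {c1, c10, c11, c13, c15, c4, c6, c7, c8}.
Reachable from c5: {c13, c5, c7, c8}.
Only in c4's history (ahead): {c1, c10, c11, c15, c4, c6} — 6.
Only in c5's history (behind): {c5} — 1.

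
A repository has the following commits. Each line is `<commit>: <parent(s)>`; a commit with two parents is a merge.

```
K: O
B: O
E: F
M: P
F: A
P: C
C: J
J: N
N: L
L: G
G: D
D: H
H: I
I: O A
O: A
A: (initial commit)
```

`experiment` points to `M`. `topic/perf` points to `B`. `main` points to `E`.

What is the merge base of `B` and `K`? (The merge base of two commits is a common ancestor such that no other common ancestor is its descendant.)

Ancestors of B: {A, B, O}.
Ancestors of K: {A, K, O}.
Common ancestors: {A, O}.
Among these, O is not an ancestor of any other common ancestor — it is the merge base.

O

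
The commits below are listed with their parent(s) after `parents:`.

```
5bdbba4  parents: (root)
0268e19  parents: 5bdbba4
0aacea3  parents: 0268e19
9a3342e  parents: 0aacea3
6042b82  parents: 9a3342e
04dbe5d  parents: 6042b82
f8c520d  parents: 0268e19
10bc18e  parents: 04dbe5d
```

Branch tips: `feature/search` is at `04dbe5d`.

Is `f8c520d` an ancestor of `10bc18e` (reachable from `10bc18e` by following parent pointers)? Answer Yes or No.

Ancestors of 10bc18e: {0268e19, 04dbe5d, 0aacea3, 10bc18e, 5bdbba4, 6042b82, 9a3342e}.
f8c520d is not in that set, so it is not an ancestor of 10bc18e.

No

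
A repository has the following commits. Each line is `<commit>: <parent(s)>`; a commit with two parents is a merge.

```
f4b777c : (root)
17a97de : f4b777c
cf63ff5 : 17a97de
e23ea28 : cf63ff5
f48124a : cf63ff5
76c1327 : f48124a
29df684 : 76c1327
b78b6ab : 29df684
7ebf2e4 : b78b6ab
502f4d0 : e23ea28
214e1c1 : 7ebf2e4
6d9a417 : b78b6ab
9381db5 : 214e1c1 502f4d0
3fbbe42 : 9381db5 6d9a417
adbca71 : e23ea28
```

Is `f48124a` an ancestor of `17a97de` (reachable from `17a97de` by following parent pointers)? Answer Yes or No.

Ancestors of 17a97de: {17a97de, f4b777c}.
f48124a is not in that set, so it is not an ancestor of 17a97de.

No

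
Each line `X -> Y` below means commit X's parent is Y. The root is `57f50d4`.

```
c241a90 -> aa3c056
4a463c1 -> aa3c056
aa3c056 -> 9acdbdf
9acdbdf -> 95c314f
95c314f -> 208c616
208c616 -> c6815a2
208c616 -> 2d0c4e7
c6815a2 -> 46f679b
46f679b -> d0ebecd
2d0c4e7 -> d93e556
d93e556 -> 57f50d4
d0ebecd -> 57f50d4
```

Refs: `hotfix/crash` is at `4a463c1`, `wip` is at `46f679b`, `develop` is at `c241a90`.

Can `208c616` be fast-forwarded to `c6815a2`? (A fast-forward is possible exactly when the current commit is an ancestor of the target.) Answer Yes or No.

A fast-forward from 208c616 to c6815a2 is possible iff 208c616 is an ancestor of c6815a2.
Ancestors of c6815a2: {46f679b, 57f50d4, c6815a2, d0ebecd}.
208c616 is not among them, so fast-forward is not possible.

No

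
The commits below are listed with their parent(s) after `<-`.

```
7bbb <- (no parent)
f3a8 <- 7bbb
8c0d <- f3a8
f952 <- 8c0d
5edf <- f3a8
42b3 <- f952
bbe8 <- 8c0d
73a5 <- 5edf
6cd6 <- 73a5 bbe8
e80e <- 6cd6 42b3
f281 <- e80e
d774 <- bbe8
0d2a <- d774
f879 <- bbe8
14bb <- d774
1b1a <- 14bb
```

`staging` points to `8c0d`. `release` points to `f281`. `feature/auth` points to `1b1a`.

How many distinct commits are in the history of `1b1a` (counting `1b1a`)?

7

Walking parent pointers from 1b1a: reachable set = {14bb, 1b1a, 7bbb, 8c0d, bbe8, d774, f3a8}.
That is 7 commits.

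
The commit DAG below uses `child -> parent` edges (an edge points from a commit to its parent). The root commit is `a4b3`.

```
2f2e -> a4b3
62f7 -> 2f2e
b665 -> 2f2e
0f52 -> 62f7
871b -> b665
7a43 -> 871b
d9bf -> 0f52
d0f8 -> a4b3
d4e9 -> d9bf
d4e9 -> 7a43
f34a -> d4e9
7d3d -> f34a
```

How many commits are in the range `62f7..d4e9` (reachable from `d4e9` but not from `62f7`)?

6

Reachable from d4e9: {0f52, 2f2e, 62f7, 7a43, 871b, a4b3, b665, d4e9, d9bf}.
Reachable from 62f7: {2f2e, 62f7, a4b3}.
In d4e9's history but not 62f7's: {0f52, 7a43, 871b, b665, d4e9, d9bf} — 6 commits.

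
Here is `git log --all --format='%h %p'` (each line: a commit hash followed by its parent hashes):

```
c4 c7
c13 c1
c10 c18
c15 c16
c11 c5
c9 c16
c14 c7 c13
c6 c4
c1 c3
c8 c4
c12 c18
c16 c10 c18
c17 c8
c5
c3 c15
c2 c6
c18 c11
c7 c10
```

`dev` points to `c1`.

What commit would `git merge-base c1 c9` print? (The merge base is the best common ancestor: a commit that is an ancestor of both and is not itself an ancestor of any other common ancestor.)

Ancestors of c1: {c1, c10, c11, c15, c16, c18, c3, c5}.
Ancestors of c9: {c10, c11, c16, c18, c5, c9}.
Common ancestors: {c10, c11, c16, c18, c5}.
Among these, c16 is not an ancestor of any other common ancestor — it is the merge base.

c16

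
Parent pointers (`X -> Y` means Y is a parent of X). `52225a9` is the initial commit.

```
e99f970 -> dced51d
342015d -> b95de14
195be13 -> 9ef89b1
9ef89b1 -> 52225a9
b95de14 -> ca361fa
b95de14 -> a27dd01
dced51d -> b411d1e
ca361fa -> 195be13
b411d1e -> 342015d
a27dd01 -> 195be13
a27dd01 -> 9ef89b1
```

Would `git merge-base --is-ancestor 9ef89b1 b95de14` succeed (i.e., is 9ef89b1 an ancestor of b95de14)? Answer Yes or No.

Ancestors of b95de14 (commits reachable by following parents): {195be13, 52225a9, 9ef89b1, a27dd01, b95de14, ca361fa}.
9ef89b1 is in that set, so it is an ancestor of b95de14.

Yes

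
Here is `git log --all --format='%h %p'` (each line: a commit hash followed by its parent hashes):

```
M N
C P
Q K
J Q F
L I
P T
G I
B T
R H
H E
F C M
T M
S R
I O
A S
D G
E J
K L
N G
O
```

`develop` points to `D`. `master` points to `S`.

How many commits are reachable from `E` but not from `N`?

10

Reachable from E: {C, E, F, G, I, J, K, L, M, N, O, P, Q, T}.
Reachable from N: {G, I, N, O}.
In E's history but not N's: {C, E, F, J, K, L, M, P, Q, T} — 10 commits.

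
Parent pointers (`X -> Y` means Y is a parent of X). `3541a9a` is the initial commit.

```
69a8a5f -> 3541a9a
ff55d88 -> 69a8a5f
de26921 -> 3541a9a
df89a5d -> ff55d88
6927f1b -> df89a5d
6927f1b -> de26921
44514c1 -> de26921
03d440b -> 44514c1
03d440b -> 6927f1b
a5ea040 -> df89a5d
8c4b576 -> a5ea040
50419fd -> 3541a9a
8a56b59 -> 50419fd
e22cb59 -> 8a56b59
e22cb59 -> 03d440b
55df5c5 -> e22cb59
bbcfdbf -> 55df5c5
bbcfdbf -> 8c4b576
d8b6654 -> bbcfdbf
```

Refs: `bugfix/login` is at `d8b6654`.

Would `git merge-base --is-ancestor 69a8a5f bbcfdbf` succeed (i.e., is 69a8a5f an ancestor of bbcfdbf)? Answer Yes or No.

Yes

Ancestors of bbcfdbf (commits reachable by following parents): {03d440b, 3541a9a, 44514c1, 50419fd, 55df5c5, 6927f1b, 69a8a5f, 8a56b59, 8c4b576, a5ea040, bbcfdbf, de26921, df89a5d, e22cb59, ff55d88}.
69a8a5f is in that set, so it is an ancestor of bbcfdbf.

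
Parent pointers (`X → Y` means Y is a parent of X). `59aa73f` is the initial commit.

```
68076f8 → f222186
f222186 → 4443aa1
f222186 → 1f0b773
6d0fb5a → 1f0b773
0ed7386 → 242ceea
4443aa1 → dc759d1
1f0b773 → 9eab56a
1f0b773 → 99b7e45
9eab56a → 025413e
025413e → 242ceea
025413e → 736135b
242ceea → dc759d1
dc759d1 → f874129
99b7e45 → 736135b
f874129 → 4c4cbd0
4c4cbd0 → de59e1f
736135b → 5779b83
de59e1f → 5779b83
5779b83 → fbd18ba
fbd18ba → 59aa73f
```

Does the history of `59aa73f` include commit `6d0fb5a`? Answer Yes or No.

Ancestors of 59aa73f: {59aa73f}.
6d0fb5a is not in that set, so it is not an ancestor of 59aa73f.

No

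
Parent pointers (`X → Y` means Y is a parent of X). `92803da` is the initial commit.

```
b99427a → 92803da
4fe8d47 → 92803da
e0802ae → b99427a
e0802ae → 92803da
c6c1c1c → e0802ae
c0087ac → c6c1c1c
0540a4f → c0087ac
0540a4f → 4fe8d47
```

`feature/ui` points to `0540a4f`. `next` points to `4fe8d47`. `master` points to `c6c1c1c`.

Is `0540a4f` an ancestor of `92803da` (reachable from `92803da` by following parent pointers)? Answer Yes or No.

Ancestors of 92803da: {92803da}.
0540a4f is not in that set, so it is not an ancestor of 92803da.

No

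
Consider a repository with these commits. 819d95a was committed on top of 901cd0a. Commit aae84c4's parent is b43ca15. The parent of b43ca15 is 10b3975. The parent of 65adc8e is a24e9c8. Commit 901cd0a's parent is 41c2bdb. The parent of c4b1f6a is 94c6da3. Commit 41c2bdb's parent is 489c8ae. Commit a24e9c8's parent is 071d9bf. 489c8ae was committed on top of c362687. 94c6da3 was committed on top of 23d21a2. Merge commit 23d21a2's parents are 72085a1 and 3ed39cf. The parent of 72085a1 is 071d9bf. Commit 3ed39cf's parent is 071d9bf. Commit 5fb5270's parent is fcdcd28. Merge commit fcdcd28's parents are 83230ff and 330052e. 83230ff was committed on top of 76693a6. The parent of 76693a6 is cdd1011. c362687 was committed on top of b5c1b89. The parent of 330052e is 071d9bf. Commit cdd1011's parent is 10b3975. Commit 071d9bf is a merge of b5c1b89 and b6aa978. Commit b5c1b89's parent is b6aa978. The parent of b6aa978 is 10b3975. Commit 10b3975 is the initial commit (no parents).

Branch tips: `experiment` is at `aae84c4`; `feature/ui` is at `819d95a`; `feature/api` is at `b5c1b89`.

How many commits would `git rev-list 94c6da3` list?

8

Walking parent pointers from 94c6da3: reachable set = {071d9bf, 10b3975, 23d21a2, 3ed39cf, 72085a1, 94c6da3, b5c1b89, b6aa978}.
That is 8 commits.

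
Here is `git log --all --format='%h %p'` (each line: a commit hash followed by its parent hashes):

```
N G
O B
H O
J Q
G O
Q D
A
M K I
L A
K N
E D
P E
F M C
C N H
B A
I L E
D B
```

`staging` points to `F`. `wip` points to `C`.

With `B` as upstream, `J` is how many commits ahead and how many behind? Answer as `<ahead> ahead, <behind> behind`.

Reachable from J: {A, B, D, J, Q}.
Reachable from B: {A, B}.
Only in J's history (ahead): {D, J, Q} — 3.
Only in B's history (behind): {} — 0.

3 ahead, 0 behind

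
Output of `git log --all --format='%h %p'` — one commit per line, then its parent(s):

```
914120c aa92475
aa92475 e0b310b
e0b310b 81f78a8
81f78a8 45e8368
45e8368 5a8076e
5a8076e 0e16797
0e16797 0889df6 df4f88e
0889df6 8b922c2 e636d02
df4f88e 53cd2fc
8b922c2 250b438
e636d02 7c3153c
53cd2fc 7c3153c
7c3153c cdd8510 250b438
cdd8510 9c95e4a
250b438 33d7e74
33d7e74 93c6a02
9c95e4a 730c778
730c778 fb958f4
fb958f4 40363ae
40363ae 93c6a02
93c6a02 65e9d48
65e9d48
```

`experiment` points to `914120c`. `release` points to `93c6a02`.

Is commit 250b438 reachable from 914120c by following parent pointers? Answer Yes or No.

Ancestors of 914120c (commits reachable by following parents): {0889df6, 0e16797, 250b438, 33d7e74, 40363ae, 45e8368, 53cd2fc, 5a8076e, 65e9d48, 730c778, 7c3153c, 81f78a8, 8b922c2, 914120c, 93c6a02, 9c95e4a, aa92475, cdd8510, df4f88e, e0b310b, e636d02, fb958f4}.
250b438 is in that set, so it is an ancestor of 914120c.

Yes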